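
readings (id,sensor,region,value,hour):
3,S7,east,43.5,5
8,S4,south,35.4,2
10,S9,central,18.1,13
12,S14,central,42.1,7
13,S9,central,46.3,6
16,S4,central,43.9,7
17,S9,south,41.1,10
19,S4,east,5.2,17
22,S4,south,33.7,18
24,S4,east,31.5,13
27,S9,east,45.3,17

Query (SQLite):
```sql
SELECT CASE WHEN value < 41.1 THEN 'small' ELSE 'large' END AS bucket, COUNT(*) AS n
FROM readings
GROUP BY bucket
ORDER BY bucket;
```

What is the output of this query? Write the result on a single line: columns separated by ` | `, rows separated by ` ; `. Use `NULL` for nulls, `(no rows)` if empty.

large | 6 ; small | 5

Bucket rows by value < 41.1 → 'small' else 'large'; count each bucket.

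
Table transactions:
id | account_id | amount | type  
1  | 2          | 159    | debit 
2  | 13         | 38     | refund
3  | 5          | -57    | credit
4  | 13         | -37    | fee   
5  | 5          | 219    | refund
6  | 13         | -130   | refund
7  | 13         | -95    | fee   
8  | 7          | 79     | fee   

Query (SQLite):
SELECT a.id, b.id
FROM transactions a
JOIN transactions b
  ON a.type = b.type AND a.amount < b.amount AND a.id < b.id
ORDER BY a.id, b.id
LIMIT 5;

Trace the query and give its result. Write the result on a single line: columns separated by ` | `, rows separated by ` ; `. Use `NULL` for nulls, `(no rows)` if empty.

2 | 5 ; 4 | 8 ; 7 | 8

Pairs (a,b) with same type, a.amount < b.amount, a.id < b.id.
type groups: credit:{3} debit:{1} fee:{4,7,8} refund:{2,5,6}
Ordered by (a.id, b.id); first 5.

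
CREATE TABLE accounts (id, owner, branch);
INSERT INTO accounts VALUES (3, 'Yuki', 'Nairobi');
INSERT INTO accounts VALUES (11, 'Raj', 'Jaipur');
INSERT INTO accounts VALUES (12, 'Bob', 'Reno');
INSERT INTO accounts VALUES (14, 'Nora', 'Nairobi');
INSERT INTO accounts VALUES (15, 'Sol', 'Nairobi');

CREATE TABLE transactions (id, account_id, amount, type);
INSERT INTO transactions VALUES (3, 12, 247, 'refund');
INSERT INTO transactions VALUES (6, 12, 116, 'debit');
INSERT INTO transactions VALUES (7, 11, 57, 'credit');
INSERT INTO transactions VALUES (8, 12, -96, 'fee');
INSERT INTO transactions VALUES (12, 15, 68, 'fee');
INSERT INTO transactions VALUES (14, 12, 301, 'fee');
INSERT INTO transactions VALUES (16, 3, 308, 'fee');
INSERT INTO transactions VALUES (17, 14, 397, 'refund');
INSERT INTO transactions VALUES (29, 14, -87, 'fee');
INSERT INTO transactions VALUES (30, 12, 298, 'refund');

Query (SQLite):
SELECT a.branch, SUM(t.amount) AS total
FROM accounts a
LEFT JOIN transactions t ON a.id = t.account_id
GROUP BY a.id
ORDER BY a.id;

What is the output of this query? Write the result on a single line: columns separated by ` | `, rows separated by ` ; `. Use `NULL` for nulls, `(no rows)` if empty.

Nairobi | 308 ; Jaipur | 57 ; Reno | 866 ; Nairobi | 310 ; Nairobi | 68

LEFT JOIN keeps every accounts row; unmatched ones get NULL for transactions columns.
Group by accounts.id and compute SUM(t.amount). SUM over an all-NULL group is NULL.
  3: ids {16} → SUM(t.amount)=308
  11: ids {7} → SUM(t.amount)=57
  12: ids {3, 6, 8, 14, 30} → SUM(t.amount)=866
  14: ids {17, 29} → SUM(t.amount)=310
  15: ids {12} → SUM(t.amount)=68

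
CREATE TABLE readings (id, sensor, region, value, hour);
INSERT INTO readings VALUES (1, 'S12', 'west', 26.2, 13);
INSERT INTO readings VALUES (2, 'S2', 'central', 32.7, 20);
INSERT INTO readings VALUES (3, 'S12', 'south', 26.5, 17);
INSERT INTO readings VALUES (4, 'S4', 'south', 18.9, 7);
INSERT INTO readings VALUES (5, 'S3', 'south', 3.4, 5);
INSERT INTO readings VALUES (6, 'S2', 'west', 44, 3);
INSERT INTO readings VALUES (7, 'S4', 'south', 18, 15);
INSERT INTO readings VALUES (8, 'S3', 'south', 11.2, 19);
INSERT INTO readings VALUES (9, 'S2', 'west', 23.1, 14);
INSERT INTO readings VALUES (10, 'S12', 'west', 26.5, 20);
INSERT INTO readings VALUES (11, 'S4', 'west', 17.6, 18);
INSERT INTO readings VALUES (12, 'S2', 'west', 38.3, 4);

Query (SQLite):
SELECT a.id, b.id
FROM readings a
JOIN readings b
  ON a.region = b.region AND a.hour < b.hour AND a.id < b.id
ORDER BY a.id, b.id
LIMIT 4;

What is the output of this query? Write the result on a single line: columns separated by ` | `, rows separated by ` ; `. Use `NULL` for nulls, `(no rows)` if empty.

Pairs (a,b) with same region, a.hour < b.hour, a.id < b.id.
region groups: central:{2} south:{3,4,5,7,8} west:{1,6,9,10,11,12}
Ordered by (a.id, b.id); first 4.

1 | 9 ; 1 | 10 ; 1 | 11 ; 3 | 8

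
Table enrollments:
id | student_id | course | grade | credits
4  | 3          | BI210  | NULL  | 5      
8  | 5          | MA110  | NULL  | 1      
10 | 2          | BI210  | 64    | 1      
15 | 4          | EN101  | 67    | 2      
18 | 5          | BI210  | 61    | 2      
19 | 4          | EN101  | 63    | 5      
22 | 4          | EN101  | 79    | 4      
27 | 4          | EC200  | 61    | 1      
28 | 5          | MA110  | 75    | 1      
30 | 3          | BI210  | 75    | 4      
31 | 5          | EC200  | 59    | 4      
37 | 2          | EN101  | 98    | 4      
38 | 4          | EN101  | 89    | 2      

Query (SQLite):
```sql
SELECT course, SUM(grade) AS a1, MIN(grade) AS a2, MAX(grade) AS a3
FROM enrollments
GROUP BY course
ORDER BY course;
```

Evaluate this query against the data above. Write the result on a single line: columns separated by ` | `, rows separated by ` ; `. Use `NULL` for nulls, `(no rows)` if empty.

BI210 | 200 | 61 | 75 ; EC200 | 120 | 59 | 61 ; EN101 | 396 | 63 | 98 ; MA110 | 75 | 75 | 75

Group enrollments by course.
Per group compute: SUM(grade), MIN(grade), MAX(grade).
  BI210: ids {4, 10, 18, 30} → SUM(grade)=200, MIN(grade)=61, MAX(grade)=75
  EC200: ids {27, 31} → SUM(grade)=120, MIN(grade)=59, MAX(grade)=61
  EN101: ids {15, 19, 22, 37, 38} → SUM(grade)=396, MIN(grade)=63, MAX(grade)=98
  MA110: ids {8, 28} → SUM(grade)=75, MIN(grade)=75, MAX(grade)=75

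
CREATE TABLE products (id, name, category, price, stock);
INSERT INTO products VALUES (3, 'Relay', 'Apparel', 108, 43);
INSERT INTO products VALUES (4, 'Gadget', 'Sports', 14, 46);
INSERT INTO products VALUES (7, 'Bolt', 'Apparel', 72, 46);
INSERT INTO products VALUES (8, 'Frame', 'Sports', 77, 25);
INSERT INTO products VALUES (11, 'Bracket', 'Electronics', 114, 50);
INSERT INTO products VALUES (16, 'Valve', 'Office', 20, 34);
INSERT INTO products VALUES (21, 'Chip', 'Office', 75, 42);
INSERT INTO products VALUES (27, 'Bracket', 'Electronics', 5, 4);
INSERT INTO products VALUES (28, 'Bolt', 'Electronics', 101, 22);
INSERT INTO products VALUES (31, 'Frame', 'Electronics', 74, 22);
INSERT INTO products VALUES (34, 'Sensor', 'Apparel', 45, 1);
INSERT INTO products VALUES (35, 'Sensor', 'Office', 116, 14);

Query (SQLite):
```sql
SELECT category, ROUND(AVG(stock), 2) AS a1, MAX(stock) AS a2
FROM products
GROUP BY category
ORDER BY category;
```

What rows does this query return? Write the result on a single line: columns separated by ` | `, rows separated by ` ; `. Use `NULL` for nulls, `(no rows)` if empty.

Apparel | 30 | 46 ; Electronics | 24.5 | 50 ; Office | 30 | 42 ; Sports | 35.5 | 46

Group products by category.
Per group compute: ROUND(AVG(stock), 2), MAX(stock).
  Apparel: ids {3, 7, 34} → ROUND(AVG(stock), 2)=30, MAX(stock)=46
  Electronics: ids {11, 27, 28, 31} → ROUND(AVG(stock), 2)=24.5, MAX(stock)=50
  Office: ids {16, 21, 35} → ROUND(AVG(stock), 2)=30, MAX(stock)=42
  Sports: ids {4, 8} → ROUND(AVG(stock), 2)=35.5, MAX(stock)=46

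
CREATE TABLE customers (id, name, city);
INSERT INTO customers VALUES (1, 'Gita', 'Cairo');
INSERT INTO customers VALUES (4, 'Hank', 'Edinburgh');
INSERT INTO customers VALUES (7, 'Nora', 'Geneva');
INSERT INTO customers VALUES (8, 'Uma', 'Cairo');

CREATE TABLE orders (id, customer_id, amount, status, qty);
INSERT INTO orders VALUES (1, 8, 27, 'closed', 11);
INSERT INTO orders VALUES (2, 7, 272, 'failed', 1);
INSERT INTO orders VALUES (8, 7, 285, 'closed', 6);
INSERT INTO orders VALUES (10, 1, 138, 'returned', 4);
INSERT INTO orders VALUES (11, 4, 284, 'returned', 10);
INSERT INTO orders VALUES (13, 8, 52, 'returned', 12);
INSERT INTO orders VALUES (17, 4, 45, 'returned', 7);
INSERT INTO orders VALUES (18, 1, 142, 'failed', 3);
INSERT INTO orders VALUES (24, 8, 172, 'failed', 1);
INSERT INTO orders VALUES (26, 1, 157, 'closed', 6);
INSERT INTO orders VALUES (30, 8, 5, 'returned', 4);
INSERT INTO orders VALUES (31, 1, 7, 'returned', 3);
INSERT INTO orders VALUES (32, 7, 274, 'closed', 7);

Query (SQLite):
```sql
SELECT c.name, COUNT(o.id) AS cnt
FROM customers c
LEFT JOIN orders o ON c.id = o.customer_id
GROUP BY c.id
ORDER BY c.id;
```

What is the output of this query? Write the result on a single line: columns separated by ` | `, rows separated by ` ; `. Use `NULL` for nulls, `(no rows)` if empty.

LEFT JOIN keeps every customers row; unmatched ones get NULL for orders columns.
Group by customers.id and compute COUNT(o.id). COUNT(col) of an all-NULL group is 0.
  1: ids {10, 18, 26, 31} → COUNT(o.id)=4
  4: ids {11, 17} → COUNT(o.id)=2
  7: ids {2, 8, 32} → COUNT(o.id)=3
  8: ids {1, 13, 24, 30} → COUNT(o.id)=4

Gita | 4 ; Hank | 2 ; Nora | 3 ; Uma | 4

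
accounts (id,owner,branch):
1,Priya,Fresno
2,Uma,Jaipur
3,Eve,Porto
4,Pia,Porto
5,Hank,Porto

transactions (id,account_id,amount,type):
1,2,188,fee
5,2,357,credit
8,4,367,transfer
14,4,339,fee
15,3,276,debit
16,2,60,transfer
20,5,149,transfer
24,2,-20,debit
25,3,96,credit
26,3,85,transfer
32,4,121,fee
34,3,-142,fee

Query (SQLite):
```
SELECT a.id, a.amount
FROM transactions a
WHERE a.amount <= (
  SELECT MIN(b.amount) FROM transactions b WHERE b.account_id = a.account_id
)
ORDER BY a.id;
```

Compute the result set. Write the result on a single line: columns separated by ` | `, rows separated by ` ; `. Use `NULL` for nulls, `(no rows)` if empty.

20 | 149 ; 24 | -20 ; 32 | 121 ; 34 | -142

For each transactions row a, compute MIN(amount) over rows sharing a.account_id.
Keep row a if a.amount <= that per-group MIN.
  account_id=2: MIN(amount) = -20
  account_id=3: MIN(amount) = -142
  account_id=4: MIN(amount) = 121
  account_id=5: MIN(amount) = 149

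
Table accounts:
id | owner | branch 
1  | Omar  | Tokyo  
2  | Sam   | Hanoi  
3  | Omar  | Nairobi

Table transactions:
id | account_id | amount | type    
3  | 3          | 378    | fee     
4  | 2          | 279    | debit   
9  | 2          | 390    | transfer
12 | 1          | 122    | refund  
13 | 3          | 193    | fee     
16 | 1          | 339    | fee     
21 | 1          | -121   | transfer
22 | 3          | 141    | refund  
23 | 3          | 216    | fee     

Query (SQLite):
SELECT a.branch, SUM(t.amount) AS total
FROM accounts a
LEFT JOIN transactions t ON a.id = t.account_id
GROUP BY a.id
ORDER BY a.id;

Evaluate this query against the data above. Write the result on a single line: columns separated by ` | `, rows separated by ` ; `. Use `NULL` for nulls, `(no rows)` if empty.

LEFT JOIN keeps every accounts row; unmatched ones get NULL for transactions columns.
Group by accounts.id and compute SUM(t.amount). SUM over an all-NULL group is NULL.
  1: ids {12, 16, 21} → SUM(t.amount)=340
  2: ids {4, 9} → SUM(t.amount)=669
  3: ids {3, 13, 22, 23} → SUM(t.amount)=928

Tokyo | 340 ; Hanoi | 669 ; Nairobi | 928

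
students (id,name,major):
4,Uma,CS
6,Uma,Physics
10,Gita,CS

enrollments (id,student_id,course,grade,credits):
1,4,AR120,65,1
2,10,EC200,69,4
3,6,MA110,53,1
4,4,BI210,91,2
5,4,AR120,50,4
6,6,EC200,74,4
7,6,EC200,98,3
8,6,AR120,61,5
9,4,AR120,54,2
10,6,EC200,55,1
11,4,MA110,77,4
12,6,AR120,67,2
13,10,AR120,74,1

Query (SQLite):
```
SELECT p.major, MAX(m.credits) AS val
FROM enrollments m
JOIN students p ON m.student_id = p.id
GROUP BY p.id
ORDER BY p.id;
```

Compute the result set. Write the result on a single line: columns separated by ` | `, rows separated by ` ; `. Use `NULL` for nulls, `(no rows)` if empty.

CS | 4 ; Physics | 5 ; CS | 4

Join each enrollments row to its students via student_id.
Group joined rows by students.id; compute MAX(m.credits) per group.
  4: ids {1, 4, 5, 9, 11} → MAX(m.credits)=4
  6: ids {3, 6, 7, 8, 10, 12} → MAX(m.credits)=5
  10: ids {2, 13} → MAX(m.credits)=4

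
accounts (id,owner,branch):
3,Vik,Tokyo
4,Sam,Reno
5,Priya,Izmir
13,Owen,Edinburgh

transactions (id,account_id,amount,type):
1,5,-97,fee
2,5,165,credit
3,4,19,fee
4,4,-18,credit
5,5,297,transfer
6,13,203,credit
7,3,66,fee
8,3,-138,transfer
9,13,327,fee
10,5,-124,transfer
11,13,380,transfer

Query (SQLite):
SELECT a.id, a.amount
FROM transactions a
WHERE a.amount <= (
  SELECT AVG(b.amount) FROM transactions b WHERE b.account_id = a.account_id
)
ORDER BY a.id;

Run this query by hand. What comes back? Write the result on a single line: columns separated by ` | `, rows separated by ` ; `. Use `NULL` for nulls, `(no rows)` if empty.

1 | -97 ; 4 | -18 ; 6 | 203 ; 8 | -138 ; 10 | -124

For each transactions row a, compute AVG(amount) over rows sharing a.account_id.
Keep row a if a.amount <= that per-group AVG.
  account_id=3: AVG(amount) = -36.0
  account_id=4: AVG(amount) = 0.5
  account_id=5: AVG(amount) = 60.25
  account_id=13: AVG(amount) = 303.333333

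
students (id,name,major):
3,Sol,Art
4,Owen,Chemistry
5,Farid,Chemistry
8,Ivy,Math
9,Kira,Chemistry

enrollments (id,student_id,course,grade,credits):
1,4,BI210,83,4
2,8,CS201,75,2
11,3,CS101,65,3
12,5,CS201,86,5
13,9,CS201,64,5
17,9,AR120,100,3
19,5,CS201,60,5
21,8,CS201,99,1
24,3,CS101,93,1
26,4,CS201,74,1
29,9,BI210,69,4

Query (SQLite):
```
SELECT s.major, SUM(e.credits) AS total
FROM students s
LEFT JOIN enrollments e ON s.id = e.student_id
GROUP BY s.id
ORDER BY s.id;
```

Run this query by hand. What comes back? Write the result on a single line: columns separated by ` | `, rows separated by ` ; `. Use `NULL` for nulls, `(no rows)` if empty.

Art | 4 ; Chemistry | 5 ; Chemistry | 10 ; Math | 3 ; Chemistry | 12

LEFT JOIN keeps every students row; unmatched ones get NULL for enrollments columns.
Group by students.id and compute SUM(e.credits). SUM over an all-NULL group is NULL.
  3: ids {11, 24} → SUM(e.credits)=4
  4: ids {1, 26} → SUM(e.credits)=5
  5: ids {12, 19} → SUM(e.credits)=10
  8: ids {2, 21} → SUM(e.credits)=3
  9: ids {13, 17, 29} → SUM(e.credits)=12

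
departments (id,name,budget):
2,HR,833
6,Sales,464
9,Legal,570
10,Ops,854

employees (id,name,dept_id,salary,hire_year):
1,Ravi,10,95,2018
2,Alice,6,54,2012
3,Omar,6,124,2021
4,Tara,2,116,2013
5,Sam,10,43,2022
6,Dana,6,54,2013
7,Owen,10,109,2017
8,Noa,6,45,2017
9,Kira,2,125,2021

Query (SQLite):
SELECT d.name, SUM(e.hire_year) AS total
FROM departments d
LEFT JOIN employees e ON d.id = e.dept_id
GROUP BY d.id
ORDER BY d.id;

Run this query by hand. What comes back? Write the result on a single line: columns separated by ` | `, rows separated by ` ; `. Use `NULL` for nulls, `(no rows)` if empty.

HR | 4034 ; Sales | 8063 ; Legal | NULL ; Ops | 6057

LEFT JOIN keeps every departments row; unmatched ones get NULL for employees columns.
Group by departments.id and compute SUM(e.hire_year). SUM over an all-NULL group is NULL.
  2: ids {4, 9} → SUM(e.hire_year)=4034
  6: ids {2, 3, 6, 8} → SUM(e.hire_year)=8063
  9: ids {—} → SUM(e.hire_year)=NULL
  10: ids {1, 5, 7} → SUM(e.hire_year)=6057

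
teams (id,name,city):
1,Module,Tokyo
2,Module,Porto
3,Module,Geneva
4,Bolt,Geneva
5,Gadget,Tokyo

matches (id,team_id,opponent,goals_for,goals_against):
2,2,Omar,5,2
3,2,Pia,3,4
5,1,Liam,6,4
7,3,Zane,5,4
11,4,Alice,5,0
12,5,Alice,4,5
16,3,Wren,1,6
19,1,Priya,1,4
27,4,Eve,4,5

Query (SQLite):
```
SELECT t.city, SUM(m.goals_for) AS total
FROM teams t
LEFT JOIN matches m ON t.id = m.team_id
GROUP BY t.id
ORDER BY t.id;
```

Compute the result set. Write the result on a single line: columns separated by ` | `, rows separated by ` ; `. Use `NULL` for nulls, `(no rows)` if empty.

LEFT JOIN keeps every teams row; unmatched ones get NULL for matches columns.
Group by teams.id and compute SUM(m.goals_for). SUM over an all-NULL group is NULL.
  1: ids {5, 19} → SUM(m.goals_for)=7
  2: ids {2, 3} → SUM(m.goals_for)=8
  3: ids {7, 16} → SUM(m.goals_for)=6
  4: ids {11, 27} → SUM(m.goals_for)=9
  5: ids {12} → SUM(m.goals_for)=4

Tokyo | 7 ; Porto | 8 ; Geneva | 6 ; Geneva | 9 ; Tokyo | 4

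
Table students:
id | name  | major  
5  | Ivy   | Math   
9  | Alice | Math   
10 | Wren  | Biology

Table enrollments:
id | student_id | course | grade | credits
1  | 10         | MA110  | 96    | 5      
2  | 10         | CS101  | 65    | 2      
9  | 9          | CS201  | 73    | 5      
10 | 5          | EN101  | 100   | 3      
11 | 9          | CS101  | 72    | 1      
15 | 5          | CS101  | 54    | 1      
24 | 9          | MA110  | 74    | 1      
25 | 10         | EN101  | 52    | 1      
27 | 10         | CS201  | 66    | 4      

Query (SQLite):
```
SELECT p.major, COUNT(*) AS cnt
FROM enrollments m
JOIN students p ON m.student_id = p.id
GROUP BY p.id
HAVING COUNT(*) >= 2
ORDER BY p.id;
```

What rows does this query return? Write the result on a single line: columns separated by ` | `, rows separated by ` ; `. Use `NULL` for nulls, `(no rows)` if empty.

Join each enrollments row to its students via student_id.
Group joined rows by students.id; compute COUNT(*) per group.
HAVING: keep groups with count ≥ 2.
  5: ids {10, 15} → COUNT(*)=2
  9: ids {9, 11, 24} → COUNT(*)=3
  10: ids {1, 2, 25, 27} → COUNT(*)=4

Math | 2 ; Math | 3 ; Biology | 4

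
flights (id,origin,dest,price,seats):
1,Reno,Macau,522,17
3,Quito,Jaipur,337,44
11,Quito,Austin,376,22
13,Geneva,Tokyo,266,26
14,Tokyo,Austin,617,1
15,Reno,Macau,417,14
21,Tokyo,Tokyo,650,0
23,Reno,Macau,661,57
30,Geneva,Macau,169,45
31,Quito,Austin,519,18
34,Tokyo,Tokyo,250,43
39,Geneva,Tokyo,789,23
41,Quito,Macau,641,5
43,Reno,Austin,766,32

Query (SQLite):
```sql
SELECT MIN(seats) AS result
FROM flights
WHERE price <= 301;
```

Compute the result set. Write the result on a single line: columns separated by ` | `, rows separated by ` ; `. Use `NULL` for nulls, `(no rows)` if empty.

26

Rows where price <= 301 → seats values: [26, 45, 43].
MIN of non-NULL values = 26.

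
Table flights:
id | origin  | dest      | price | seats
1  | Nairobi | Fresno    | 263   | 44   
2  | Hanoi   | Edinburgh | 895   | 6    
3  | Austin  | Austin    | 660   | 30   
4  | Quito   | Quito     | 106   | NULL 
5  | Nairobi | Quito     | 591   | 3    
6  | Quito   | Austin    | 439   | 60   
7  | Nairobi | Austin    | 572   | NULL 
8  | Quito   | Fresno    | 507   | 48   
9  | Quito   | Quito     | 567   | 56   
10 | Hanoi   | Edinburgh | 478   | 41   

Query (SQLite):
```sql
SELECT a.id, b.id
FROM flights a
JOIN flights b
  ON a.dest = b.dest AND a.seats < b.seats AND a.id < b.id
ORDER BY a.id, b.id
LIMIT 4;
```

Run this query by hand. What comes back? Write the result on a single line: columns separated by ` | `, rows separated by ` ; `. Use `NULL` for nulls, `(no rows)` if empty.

1 | 8 ; 2 | 10 ; 3 | 6 ; 5 | 9

Pairs (a,b) with same dest, a.seats < b.seats, a.id < b.id.
dest groups: Austin:{3,6,7} Edinburgh:{2,10} Fresno:{1,8} Quito:{4,5,9}
Ordered by (a.id, b.id); first 4.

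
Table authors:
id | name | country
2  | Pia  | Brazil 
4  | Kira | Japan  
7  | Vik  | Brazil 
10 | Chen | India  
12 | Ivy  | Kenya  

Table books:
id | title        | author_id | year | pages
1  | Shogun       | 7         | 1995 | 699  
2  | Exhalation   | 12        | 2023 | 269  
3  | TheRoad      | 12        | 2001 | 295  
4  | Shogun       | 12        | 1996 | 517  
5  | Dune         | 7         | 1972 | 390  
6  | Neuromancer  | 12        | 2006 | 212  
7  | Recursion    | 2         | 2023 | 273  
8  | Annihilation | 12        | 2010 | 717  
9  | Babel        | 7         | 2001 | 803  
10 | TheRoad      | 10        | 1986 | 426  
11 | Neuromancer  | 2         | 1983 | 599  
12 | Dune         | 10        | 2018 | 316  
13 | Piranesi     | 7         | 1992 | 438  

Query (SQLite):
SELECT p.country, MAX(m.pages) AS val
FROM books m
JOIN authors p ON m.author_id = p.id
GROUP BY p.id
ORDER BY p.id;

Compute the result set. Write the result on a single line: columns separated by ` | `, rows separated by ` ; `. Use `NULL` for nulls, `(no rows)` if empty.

Join each books row to its authors via author_id.
Group joined rows by authors.id; compute MAX(m.pages) per group.
  2: ids {7, 11} → MAX(m.pages)=599
  7: ids {1, 5, 9, 13} → MAX(m.pages)=803
  10: ids {10, 12} → MAX(m.pages)=426
  12: ids {2, 3, 4, 6, 8} → MAX(m.pages)=717

Brazil | 599 ; Brazil | 803 ; India | 426 ; Kenya | 717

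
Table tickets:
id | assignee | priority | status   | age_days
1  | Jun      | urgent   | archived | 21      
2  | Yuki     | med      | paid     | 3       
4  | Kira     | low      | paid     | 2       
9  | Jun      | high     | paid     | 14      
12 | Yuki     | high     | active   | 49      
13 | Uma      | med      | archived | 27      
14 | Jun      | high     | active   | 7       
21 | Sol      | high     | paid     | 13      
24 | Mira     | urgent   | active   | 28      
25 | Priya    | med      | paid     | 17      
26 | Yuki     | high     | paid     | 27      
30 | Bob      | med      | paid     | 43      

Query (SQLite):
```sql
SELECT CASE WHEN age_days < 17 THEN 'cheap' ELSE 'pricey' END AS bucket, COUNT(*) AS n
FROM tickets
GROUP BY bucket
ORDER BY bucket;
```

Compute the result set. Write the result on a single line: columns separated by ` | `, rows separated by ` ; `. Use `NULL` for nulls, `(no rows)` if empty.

Bucket rows by age_days < 17 → 'cheap' else 'pricey'; count each bucket.

cheap | 5 ; pricey | 7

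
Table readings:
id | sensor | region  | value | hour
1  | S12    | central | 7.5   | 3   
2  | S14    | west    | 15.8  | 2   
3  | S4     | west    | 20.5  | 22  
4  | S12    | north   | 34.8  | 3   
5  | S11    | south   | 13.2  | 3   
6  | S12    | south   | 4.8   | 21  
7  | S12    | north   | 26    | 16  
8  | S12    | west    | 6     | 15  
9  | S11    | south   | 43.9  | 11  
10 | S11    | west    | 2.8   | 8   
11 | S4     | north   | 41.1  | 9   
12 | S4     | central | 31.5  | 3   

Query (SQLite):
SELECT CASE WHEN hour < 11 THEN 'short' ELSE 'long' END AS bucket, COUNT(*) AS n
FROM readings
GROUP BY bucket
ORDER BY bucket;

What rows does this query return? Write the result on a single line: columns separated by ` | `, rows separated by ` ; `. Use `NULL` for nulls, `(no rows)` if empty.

long | 5 ; short | 7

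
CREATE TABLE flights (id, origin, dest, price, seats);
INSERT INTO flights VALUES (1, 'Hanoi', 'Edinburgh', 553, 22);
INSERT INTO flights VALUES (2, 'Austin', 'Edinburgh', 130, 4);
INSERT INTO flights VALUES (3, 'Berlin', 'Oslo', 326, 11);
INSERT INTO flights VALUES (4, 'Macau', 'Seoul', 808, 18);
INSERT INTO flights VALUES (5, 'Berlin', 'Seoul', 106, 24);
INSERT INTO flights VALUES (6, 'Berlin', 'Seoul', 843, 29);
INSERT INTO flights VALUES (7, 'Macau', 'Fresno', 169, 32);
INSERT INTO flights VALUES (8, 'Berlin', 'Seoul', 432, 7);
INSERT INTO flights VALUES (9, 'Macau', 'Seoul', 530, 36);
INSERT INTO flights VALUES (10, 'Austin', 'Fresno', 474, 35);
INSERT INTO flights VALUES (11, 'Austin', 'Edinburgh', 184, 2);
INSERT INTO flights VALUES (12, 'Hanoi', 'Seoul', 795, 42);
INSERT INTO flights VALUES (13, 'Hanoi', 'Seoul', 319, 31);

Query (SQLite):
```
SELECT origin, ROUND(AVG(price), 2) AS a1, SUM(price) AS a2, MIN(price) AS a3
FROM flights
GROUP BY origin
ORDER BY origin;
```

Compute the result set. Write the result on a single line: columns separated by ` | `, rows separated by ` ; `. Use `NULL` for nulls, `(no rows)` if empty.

Austin | 262.67 | 788 | 130 ; Berlin | 426.75 | 1707 | 106 ; Hanoi | 555.67 | 1667 | 319 ; Macau | 502.33 | 1507 | 169

Group flights by origin.
Per group compute: ROUND(AVG(price), 2), SUM(price), MIN(price).
  Austin: ids {2, 10, 11} → ROUND(AVG(price), 2)=262.67, SUM(price)=788, MIN(price)=130
  Berlin: ids {3, 5, 6, 8} → ROUND(AVG(price), 2)=426.75, SUM(price)=1707, MIN(price)=106
  Hanoi: ids {1, 12, 13} → ROUND(AVG(price), 2)=555.67, SUM(price)=1667, MIN(price)=319
  Macau: ids {4, 7, 9} → ROUND(AVG(price), 2)=502.33, SUM(price)=1507, MIN(price)=169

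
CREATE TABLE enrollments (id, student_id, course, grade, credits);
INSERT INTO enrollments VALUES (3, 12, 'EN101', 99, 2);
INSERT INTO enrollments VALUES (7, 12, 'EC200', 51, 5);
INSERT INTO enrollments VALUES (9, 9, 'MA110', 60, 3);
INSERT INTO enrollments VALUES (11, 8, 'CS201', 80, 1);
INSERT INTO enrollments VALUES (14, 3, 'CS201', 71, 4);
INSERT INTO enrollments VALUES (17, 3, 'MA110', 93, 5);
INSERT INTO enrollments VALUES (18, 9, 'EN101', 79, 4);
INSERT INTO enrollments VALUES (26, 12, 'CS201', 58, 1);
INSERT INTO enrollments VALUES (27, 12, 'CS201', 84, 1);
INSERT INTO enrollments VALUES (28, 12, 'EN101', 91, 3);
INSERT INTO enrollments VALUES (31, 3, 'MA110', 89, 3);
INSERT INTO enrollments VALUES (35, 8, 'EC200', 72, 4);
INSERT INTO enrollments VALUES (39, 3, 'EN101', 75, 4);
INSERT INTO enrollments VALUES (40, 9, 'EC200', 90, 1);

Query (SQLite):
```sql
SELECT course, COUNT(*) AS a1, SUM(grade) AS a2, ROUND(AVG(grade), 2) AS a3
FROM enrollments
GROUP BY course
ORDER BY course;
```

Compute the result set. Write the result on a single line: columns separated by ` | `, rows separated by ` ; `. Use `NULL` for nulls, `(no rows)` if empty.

CS201 | 4 | 293 | 73.25 ; EC200 | 3 | 213 | 71 ; EN101 | 4 | 344 | 86 ; MA110 | 3 | 242 | 80.67

Group enrollments by course.
Per group compute: COUNT(*), SUM(grade), ROUND(AVG(grade), 2).
  CS201: ids {11, 14, 26, 27} → COUNT(*)=4, SUM(grade)=293, ROUND(AVG(grade), 2)=73.25
  EC200: ids {7, 35, 40} → COUNT(*)=3, SUM(grade)=213, ROUND(AVG(grade), 2)=71
  EN101: ids {3, 18, 28, 39} → COUNT(*)=4, SUM(grade)=344, ROUND(AVG(grade), 2)=86
  MA110: ids {9, 17, 31} → COUNT(*)=3, SUM(grade)=242, ROUND(AVG(grade), 2)=80.67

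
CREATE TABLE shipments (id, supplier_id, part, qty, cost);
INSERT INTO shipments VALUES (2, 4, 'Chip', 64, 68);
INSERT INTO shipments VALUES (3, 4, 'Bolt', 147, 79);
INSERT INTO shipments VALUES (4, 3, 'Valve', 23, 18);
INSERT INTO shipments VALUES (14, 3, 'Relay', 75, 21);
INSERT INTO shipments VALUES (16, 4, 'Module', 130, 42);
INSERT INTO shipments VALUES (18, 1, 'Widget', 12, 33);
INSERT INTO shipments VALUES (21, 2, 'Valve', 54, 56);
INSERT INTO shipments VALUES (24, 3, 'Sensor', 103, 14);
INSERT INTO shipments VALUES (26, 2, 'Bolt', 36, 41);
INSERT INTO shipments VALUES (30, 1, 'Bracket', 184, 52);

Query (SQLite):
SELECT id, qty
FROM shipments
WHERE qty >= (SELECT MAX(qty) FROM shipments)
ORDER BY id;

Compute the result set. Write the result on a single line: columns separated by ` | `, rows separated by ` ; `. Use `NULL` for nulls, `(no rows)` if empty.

30 | 184

Scalar subquery: MAX(qty) over all shipments rows = 184.
Keep rows where qty >= that value.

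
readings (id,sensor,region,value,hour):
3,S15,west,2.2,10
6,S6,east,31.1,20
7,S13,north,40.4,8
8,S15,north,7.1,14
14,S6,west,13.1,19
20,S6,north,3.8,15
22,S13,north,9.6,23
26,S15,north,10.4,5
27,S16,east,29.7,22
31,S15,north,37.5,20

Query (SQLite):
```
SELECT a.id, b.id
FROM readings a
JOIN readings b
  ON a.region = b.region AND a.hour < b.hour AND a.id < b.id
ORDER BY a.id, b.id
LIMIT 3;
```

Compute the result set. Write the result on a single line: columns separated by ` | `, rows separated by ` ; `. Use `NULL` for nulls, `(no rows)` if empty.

3 | 14 ; 6 | 27 ; 7 | 8

Pairs (a,b) with same region, a.hour < b.hour, a.id < b.id.
region groups: east:{6,27} north:{7,8,20,22,26,31} west:{3,14}
Ordered by (a.id, b.id); first 3.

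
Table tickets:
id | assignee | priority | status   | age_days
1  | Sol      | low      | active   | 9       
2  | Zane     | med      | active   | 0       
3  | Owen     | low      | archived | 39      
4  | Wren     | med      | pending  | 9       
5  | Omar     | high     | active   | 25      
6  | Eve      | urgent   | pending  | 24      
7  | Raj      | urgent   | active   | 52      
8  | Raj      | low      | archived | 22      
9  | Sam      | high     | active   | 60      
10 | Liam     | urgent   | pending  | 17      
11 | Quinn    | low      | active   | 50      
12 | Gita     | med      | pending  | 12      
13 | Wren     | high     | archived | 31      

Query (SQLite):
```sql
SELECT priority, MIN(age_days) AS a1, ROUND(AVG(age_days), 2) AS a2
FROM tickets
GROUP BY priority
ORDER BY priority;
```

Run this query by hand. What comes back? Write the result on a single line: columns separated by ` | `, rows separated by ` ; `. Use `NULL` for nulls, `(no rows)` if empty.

Group tickets by priority.
Per group compute: MIN(age_days), ROUND(AVG(age_days), 2).
  high: ids {5, 9, 13} → MIN(age_days)=25, ROUND(AVG(age_days), 2)=38.67
  low: ids {1, 3, 8, 11} → MIN(age_days)=9, ROUND(AVG(age_days), 2)=30
  med: ids {2, 4, 12} → MIN(age_days)=0, ROUND(AVG(age_days), 2)=7
  urgent: ids {6, 7, 10} → MIN(age_days)=17, ROUND(AVG(age_days), 2)=31

high | 25 | 38.67 ; low | 9 | 30 ; med | 0 | 7 ; urgent | 17 | 31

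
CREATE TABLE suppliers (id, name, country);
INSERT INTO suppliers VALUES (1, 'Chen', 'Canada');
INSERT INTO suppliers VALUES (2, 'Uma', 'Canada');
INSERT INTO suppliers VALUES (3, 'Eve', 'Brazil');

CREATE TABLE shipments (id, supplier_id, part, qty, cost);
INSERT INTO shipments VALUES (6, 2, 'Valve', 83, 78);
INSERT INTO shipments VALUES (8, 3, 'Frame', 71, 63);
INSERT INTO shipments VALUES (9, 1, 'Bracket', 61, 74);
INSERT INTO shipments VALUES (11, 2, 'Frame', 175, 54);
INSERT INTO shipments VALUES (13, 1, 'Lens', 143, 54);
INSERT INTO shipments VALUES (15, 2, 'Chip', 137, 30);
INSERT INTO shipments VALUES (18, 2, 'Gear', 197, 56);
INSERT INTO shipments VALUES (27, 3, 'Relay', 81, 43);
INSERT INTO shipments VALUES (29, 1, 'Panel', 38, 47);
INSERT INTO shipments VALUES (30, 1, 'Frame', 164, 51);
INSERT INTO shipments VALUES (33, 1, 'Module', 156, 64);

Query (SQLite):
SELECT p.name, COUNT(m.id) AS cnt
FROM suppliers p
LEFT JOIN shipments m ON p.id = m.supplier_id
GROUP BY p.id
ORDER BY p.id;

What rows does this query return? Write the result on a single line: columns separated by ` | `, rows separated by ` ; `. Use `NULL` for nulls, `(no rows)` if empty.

Chen | 5 ; Uma | 4 ; Eve | 2

LEFT JOIN keeps every suppliers row; unmatched ones get NULL for shipments columns.
Group by suppliers.id and compute COUNT(m.id). COUNT(col) of an all-NULL group is 0.
  1: ids {9, 13, 29, 30, 33} → COUNT(m.id)=5
  2: ids {6, 11, 15, 18} → COUNT(m.id)=4
  3: ids {8, 27} → COUNT(m.id)=2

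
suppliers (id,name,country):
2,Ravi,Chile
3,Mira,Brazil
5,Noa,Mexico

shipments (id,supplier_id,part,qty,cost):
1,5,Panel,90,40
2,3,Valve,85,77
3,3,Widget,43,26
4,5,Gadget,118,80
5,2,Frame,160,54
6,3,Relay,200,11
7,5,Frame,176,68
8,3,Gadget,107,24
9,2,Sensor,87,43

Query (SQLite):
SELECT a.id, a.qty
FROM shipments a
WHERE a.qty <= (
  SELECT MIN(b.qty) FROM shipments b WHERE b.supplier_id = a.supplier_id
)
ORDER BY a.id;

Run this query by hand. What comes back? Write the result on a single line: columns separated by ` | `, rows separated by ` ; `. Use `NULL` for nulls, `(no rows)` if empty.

1 | 90 ; 3 | 43 ; 9 | 87

For each shipments row a, compute MIN(qty) over rows sharing a.supplier_id.
Keep row a if a.qty <= that per-group MIN.
  supplier_id=2: MIN(qty) = 87
  supplier_id=3: MIN(qty) = 43
  supplier_id=5: MIN(qty) = 90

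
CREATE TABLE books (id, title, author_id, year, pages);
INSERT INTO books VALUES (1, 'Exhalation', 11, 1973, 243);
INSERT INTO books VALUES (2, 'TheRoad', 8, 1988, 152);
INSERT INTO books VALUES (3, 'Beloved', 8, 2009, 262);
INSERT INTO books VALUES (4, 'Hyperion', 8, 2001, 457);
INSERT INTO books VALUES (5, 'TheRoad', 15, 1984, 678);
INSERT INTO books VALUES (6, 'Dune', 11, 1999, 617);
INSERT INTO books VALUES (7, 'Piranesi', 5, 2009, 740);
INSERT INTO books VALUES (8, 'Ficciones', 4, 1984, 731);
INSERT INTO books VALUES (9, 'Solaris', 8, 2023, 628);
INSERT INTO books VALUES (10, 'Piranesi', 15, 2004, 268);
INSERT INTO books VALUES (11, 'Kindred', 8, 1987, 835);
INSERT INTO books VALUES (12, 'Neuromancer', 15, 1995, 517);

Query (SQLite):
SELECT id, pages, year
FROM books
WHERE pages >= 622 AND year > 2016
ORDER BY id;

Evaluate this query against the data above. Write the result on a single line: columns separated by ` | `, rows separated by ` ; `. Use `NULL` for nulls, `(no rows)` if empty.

pages >= 622: ids {5, 7, 8, 9, 11}
year > 2016: ids {9}
Combine with AND.

9 | 628 | 2023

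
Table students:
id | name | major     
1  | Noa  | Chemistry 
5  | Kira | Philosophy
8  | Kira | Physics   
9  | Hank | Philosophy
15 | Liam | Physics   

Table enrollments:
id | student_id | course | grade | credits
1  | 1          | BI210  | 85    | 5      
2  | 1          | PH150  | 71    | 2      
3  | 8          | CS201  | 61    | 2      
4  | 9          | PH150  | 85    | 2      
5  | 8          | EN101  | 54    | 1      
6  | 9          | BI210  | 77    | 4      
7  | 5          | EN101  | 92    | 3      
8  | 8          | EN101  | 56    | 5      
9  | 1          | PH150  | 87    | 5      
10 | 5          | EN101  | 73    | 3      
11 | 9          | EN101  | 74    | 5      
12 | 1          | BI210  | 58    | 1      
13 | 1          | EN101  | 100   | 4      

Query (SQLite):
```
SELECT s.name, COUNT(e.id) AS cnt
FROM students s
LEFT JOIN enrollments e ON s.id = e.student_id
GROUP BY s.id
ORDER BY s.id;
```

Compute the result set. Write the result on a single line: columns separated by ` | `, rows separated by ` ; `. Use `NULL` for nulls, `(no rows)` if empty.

LEFT JOIN keeps every students row; unmatched ones get NULL for enrollments columns.
Group by students.id and compute COUNT(e.id). COUNT(col) of an all-NULL group is 0.
  1: ids {1, 2, 9, 12, 13} → COUNT(e.id)=5
  5: ids {7, 10} → COUNT(e.id)=2
  8: ids {3, 5, 8} → COUNT(e.id)=3
  9: ids {4, 6, 11} → COUNT(e.id)=3
  15: ids {—} → COUNT(e.id)=0

Noa | 5 ; Kira | 2 ; Kira | 3 ; Hank | 3 ; Liam | 0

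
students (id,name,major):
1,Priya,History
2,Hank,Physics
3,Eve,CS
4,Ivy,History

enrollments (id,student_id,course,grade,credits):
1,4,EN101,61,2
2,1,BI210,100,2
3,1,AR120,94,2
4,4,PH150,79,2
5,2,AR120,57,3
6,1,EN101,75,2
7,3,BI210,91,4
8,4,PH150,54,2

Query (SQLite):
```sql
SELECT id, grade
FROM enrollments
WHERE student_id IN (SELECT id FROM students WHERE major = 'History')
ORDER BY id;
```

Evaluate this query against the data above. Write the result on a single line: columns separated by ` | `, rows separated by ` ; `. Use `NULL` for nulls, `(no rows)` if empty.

1 | 61 ; 2 | 100 ; 3 | 94 ; 4 | 79 ; 6 | 75 ; 8 | 54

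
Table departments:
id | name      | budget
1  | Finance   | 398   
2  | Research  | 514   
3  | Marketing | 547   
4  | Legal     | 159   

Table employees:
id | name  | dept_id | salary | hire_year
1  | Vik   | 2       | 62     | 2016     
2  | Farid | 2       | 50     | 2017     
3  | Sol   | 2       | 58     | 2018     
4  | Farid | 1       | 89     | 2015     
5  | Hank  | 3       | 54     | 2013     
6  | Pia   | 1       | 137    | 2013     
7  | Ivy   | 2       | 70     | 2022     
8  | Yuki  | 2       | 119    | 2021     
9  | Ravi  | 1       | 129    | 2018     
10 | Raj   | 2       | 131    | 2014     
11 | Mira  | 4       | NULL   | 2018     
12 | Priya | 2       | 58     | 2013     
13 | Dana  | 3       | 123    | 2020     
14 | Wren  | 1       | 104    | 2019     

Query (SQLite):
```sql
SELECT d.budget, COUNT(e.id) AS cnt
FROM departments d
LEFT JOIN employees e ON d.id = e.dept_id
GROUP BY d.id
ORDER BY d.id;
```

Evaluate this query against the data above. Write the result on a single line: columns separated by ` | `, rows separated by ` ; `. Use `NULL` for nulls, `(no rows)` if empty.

LEFT JOIN keeps every departments row; unmatched ones get NULL for employees columns.
Group by departments.id and compute COUNT(e.id). COUNT(col) of an all-NULL group is 0.
  1: ids {4, 6, 9, 14} → COUNT(e.id)=4
  2: ids {1, 2, 3, 7, 8, 10, 12} → COUNT(e.id)=7
  3: ids {5, 13} → COUNT(e.id)=2
  4: ids {11} → COUNT(e.id)=1

398 | 4 ; 514 | 7 ; 547 | 2 ; 159 | 1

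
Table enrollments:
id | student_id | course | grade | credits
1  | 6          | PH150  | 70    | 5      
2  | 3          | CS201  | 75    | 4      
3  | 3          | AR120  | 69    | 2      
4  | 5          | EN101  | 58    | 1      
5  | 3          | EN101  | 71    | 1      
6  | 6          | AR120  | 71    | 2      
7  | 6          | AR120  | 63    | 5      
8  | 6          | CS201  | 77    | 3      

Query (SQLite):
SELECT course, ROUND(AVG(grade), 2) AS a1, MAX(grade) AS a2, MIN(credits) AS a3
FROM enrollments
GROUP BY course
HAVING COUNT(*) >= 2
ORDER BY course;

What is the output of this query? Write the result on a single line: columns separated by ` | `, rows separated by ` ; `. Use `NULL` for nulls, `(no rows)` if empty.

Group enrollments by course.
Per group compute: ROUND(AVG(grade), 2), MAX(grade), MIN(credits).
HAVING: drop groups with fewer than 2 rows.
  AR120: ids {3, 6, 7} → ROUND(AVG(grade), 2)=67.67, MAX(grade)=71, MIN(credits)=2
  CS201: ids {2, 8} → ROUND(AVG(grade), 2)=76, MAX(grade)=77, MIN(credits)=3
  EN101: ids {4, 5} → ROUND(AVG(grade), 2)=64.5, MAX(grade)=71, MIN(credits)=1
  PH150: ids {1} → ROUND(AVG(grade), 2)=70, MAX(grade)=70, MIN(credits)=5

AR120 | 67.67 | 71 | 2 ; CS201 | 76 | 77 | 3 ; EN101 | 64.5 | 71 | 1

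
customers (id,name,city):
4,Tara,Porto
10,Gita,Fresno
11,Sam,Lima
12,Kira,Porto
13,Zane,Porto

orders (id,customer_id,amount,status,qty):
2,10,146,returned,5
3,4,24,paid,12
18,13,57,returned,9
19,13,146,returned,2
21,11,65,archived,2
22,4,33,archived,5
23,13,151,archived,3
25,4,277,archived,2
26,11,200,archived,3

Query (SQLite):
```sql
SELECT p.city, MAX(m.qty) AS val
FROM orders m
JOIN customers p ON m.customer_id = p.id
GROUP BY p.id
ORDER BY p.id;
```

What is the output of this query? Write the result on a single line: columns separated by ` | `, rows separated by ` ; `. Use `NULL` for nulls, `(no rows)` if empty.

Porto | 12 ; Fresno | 5 ; Lima | 3 ; Porto | 9

Join each orders row to its customers via customer_id.
Group joined rows by customers.id; compute MAX(m.qty) per group.
  4: ids {3, 22, 25} → MAX(m.qty)=12
  10: ids {2} → MAX(m.qty)=5
  11: ids {21, 26} → MAX(m.qty)=3
  13: ids {18, 19, 23} → MAX(m.qty)=9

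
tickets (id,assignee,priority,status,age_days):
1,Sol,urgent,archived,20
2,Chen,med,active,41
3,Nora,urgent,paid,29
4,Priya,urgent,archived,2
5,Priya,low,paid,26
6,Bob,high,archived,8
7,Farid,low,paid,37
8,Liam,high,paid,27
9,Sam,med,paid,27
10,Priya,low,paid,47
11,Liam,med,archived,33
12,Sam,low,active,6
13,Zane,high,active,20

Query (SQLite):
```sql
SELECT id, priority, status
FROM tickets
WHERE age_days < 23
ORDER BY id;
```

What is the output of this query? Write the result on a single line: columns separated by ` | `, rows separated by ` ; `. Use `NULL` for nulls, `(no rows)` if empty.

1 | urgent | archived ; 4 | urgent | archived ; 6 | high | archived ; 12 | low | active ; 13 | high | active

age_days < 23: ids {1, 4, 6, 12, 13}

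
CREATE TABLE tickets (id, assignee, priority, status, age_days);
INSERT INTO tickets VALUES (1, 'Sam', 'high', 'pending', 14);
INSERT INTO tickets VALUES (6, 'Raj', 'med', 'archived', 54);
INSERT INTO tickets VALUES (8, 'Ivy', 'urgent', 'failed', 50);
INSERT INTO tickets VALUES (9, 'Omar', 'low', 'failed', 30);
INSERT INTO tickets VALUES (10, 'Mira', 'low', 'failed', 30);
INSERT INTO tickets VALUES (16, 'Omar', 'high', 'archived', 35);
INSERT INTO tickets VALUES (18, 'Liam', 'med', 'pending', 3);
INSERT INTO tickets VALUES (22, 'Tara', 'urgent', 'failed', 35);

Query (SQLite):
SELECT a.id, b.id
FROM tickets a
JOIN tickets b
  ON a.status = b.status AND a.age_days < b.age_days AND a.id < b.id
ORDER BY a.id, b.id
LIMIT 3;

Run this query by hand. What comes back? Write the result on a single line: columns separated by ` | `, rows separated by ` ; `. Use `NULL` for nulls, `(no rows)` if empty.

9 | 22 ; 10 | 22

Pairs (a,b) with same status, a.age_days < b.age_days, a.id < b.id.
status groups: archived:{6,16} failed:{8,9,10,22} pending:{1,18}
Ordered by (a.id, b.id); first 3.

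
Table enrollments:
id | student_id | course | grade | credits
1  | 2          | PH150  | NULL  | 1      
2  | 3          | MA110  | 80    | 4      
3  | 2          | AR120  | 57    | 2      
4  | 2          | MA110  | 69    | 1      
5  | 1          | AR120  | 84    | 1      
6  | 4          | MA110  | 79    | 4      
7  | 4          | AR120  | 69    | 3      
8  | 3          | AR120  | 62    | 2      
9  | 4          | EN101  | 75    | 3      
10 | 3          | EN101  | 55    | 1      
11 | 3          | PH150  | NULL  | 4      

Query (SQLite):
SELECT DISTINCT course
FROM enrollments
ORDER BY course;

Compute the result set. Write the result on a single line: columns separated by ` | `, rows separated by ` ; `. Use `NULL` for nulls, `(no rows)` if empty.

AR120 ; EN101 ; MA110 ; PH150

Collect distinct course values from enrollments.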